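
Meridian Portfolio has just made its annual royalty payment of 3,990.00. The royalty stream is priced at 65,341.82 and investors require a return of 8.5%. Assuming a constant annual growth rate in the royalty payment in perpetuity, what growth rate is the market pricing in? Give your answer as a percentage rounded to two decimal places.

P = D₀(1+g)/(r−g) ⇒ P(r−g) = D₀(1+g) ⇒ g(P+D₀) = P·r − D₀
g = (P·r − D₀)/(P + D₀) = (65,341.82×0.085 − 3,990.00) / (65,341.82 + 3,990.00) = 0.022559

2.26%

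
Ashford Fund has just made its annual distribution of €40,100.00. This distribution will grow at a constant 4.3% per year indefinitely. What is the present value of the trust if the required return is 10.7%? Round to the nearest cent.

D₁ = D₀ × (1 + g) = €40,100.00 × 1.043 = €41,824.3000
Growing perpetuity: P = D₁ / (r − g) = €41,824.3000 / (0.107 − 0.043) = €653,504.69

€653504.69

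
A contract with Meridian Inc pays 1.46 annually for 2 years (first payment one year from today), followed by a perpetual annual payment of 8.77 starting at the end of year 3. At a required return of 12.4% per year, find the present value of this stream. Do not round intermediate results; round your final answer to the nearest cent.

PV of 2-year annuity: 1.46 × [1 − (1+0.124)^−2] / 0.124 = 2.45457
Perpetuity value at year 2: 8.77 / 0.124 = 70.72581
PV of perpetuity: 70.72581 / (1+0.124)^2 = 55.98160
Total PV = 2.45457 + 55.98160 = 58.43616

58.44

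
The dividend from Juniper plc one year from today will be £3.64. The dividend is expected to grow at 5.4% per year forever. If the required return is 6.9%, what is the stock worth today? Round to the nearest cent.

£242.67

Growing perpetuity: P = D₁ / (r − g) = £3.6400 / (0.069 − 0.054) = £242.67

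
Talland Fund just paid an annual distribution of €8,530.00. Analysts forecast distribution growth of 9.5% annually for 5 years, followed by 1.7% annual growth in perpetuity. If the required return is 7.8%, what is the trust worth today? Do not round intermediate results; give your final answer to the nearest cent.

D_1 = 9340.35000
D_2 = 10227.68325
D_3 = 11199.31316
D_4 = 12263.24791
D_5 = 13428.25646
Terminal value at year 5: TV = D_5×(1+g_2)/(r−g_2) = 13656.53682/0.061 = 223877.65279
P_0 = D_1/(1+r)^1 + D_2/(1+r)^2 + D_3/(1+r)^3 + D_4/(1+r)^4 + D_5/(1+r)^5 + TV/(1+r)^5
    = 8664.51763 + 8801.15659 + 8939.95034 + 9080.93285 + 9224.13866 + 153786.04947 = 198496.74553

€198496.75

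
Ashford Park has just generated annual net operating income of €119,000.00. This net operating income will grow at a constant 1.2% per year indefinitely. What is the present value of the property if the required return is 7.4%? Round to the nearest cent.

€1942387.10

D₁ = D₀ × (1 + g) = €119,000.00 × 1.012 = €120,428.0000
Growing perpetuity: P = D₁ / (r − g) = €120,428.0000 / (0.074 − 0.012) = €1,942,387.10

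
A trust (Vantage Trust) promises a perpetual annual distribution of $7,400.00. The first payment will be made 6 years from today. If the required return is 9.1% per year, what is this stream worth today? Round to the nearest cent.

Value at end of year 5: C / r = $7,400.00 / 0.091 = $81,318.6813
Discount to today: PV = $81,318.6813 / (1 + 0.091)^5 = $81,318.6813 / 1.545695 = $52,609.79

$52609.79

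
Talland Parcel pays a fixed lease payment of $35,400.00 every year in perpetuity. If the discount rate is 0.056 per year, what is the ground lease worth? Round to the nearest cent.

$632142.86

Level perpetuity: PV = C / r = $35,400.00 / 0.056 = $632,142.86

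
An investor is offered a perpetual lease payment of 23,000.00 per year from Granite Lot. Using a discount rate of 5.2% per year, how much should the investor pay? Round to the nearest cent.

Level perpetuity: PV = C / r = 23,000.00 / 0.052 = 442,307.69

442307.69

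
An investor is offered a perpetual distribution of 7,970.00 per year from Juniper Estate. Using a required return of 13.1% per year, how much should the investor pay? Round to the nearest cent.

60839.69

Level perpetuity: PV = C / r = 7,970.00 / 0.131 = 60,839.69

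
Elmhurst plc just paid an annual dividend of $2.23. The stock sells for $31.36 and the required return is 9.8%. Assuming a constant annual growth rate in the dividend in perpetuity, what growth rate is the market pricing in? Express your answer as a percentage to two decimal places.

2.51%

P = D₀(1+g)/(r−g) ⇒ P(r−g) = D₀(1+g) ⇒ g(P+D₀) = P·r − D₀
g = (P·r − D₀)/(P + D₀) = ($31.36×0.098 − $2.23) / ($31.36 + $2.23) = 0.025105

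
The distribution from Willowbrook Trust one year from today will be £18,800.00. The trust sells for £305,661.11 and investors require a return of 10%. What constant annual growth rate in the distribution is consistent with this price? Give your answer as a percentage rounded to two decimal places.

3.85%

P = D₁/(r−g) ⇒ g = r − D₁/P = 0.1 − £18,800.00/£305,661.11 = 0.038494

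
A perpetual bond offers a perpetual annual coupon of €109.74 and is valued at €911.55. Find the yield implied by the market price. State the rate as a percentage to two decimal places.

P = C/r ⇒ r = C/P = €109.74/€911.55 = 0.120388

12.04%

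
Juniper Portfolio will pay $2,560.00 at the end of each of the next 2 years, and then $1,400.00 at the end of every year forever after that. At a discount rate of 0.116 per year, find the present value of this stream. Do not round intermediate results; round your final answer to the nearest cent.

PV of 2-year annuity: $2,560.00 × [1 − (1+0.116)^−2] / 0.116 = 4349.37886
Perpetuity value at year 2: $1,400.00 / 0.116 = 12068.96552
PV of perpetuity: 12068.96552 / (1+0.116)^2 = 9690.39895
Total PV = 4349.37886 + 9690.39895 = 14039.77781

$14039.78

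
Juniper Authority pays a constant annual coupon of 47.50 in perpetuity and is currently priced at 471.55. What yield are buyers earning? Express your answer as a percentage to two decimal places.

10.07%

P = C/r ⇒ r = C/P = 47.50/471.55 = 0.100732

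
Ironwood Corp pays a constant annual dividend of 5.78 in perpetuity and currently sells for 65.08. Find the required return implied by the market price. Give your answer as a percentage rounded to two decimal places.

P = C/r ⇒ r = C/P = 5.78/65.08 = 0.088814

8.88%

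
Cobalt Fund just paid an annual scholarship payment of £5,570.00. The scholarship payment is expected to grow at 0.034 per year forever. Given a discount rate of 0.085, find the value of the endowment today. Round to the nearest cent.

£112929.02

D₁ = D₀ × (1 + g) = £5,570.00 × 1.034 = £5,759.3800
Growing perpetuity: P = D₁ / (r − g) = £5,759.3800 / (0.085 − 0.034) = £112,929.02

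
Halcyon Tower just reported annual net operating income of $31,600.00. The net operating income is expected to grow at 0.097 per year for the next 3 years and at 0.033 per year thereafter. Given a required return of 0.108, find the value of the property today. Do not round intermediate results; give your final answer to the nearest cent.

D_1 = 34665.20000
D_2 = 38027.72440
D_3 = 41716.41367
Terminal value at year 3: TV = D_3×(1+g_2)/(r−g_2) = 43093.05532/0.075 = 574574.07090
P_0 = D_1/(1+r)^1 + D_2/(1+r)^2 + D_3/(1+r)^3 + TV/(1+r)^3
    = 31286.28159 + 30975.67771 + 30668.15744 + 422402.75519 = 515332.87193

$515332.87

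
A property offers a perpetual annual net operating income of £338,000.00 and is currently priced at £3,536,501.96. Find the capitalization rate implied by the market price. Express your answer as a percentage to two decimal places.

P = C/r ⇒ r = C/P = £338,000.00/£3,536,501.96 = 0.095575

9.56%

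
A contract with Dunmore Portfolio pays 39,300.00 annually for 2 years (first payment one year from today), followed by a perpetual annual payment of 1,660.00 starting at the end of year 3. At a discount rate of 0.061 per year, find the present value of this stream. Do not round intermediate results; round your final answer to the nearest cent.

PV of 2-year annuity: 39,300.00 × [1 − (1+0.061)^−2] / 0.061 = 71951.48709
Perpetuity value at year 2: 1,660.00 / 0.061 = 27213.11475
PV of perpetuity: 27213.11475 / (1+0.061)^2 = 24173.94253
Total PV = 71951.48709 + 24173.94253 = 96125.42962

96125.43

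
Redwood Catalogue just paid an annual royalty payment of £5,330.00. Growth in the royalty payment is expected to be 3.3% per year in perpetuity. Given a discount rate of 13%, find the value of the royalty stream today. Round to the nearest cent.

D₁ = D₀ × (1 + g) = £5,330.00 × 1.033 = £5,505.8900
Growing perpetuity: P = D₁ / (r − g) = £5,505.8900 / (0.13 − 0.033) = £56,761.75

£56761.75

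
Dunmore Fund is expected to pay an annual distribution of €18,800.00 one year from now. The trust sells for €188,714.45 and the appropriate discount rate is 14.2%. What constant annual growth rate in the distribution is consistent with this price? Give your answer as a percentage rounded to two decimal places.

P = D₁/(r−g) ⇒ g = r − D₁/P = 0.142 − €18,800.00/€188,714.45 = 0.042379

4.24%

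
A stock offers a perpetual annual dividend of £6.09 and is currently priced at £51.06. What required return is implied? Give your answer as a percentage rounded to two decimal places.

P = C/r ⇒ r = C/P = £6.09/£51.06 = 0.119271

11.93%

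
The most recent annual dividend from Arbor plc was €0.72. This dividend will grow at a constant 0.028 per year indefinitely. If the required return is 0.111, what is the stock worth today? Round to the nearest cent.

€8.92

D₁ = D₀ × (1 + g) = €0.72 × 1.028 = €0.7402
Growing perpetuity: P = D₁ / (r − g) = €0.7402 / (0.111 − 0.028) = €8.92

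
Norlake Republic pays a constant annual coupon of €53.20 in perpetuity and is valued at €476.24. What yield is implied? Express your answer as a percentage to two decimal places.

11.17%

P = C/r ⇒ r = C/P = €53.20/€476.24 = 0.111708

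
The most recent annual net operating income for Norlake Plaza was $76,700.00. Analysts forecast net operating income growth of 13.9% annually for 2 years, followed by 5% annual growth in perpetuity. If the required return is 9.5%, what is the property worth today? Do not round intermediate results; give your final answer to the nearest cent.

D_1 = 87361.30000
D_2 = 99504.52070
Terminal value at year 2: TV = D_2×(1+g_2)/(r−g_2) = 104479.74673/0.045 = 2321772.14967
P_0 = D_1/(1+r)^1 + D_2/(1+r)^2 + TV/(1+r)^2
    = 79782.00913 + 82987.86155 + 1936383.43626 = 2099153.30695

$2099153.31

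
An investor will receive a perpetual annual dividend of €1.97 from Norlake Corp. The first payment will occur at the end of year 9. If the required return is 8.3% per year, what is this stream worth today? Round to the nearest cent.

Value at end of year 8: C / r = €1.97 / 0.083 = €23.7349
Discount to today: PV = €23.7349 / (1 + 0.083)^8 = €23.7349 / 1.892464 = €12.54

€12.54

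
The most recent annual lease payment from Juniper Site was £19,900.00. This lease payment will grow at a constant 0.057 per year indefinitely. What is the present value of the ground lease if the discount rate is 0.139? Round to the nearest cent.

£256515.85

D₁ = D₀ × (1 + g) = £19,900.00 × 1.057 = £21,034.3000
Growing perpetuity: P = D₁ / (r − g) = £21,034.3000 / (0.139 − 0.057) = £256,515.85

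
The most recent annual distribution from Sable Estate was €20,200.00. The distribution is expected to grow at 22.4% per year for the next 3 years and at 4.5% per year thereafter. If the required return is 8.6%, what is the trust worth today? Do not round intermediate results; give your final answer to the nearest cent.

€814467.91

D_1 = 24724.80000
D_2 = 30263.15520
D_3 = 37042.10196
Terminal value at year 3: TV = D_3×(1+g_2)/(r−g_2) = 38708.99655/0.041 = 944121.86715
P_0 = D_1/(1+r)^1 + D_2/(1+r)^2 + D_3/(1+r)^3 + TV/(1+r)^3
    = 22766.85083 + 25659.87607 + 28920.52331 + 737120.65504 = 814467.90525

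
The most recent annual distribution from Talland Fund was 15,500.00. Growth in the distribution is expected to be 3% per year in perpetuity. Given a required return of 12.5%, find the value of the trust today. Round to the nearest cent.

D₁ = D₀ × (1 + g) = 15,500.00 × 1.03 = 15,965.0000
Growing perpetuity: P = D₁ / (r − g) = 15,965.0000 / (0.125 − 0.03) = 168,052.63

168052.63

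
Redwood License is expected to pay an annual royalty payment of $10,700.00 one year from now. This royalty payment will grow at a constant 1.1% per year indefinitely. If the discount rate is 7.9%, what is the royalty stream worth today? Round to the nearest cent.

$157352.94

Growing perpetuity: P = D₁ / (r − g) = $10,700.0000 / (0.079 − 0.011) = $157,352.94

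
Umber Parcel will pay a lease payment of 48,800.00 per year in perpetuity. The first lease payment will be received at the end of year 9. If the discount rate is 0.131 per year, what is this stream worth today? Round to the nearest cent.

Value at end of year 8: C / r = 48,800.00 / 0.131 = 372,519.0840
Discount to today: PV = 372,519.0840 / (1 + 0.131)^8 = 372,519.0840 / 2.677323 = 139,138.62

139138.62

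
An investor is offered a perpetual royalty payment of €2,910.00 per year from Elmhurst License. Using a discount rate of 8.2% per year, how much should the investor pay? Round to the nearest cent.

€35487.80

Level perpetuity: PV = C / r = €2,910.00 / 0.082 = €35,487.80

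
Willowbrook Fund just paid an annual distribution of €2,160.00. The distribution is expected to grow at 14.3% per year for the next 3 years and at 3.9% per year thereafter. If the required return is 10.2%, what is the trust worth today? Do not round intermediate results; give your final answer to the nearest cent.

€46722.92

D_1 = 2468.88000
D_2 = 2821.92984
D_3 = 3225.46581
Terminal value at year 3: TV = D_3×(1+g_2)/(r−g_2) = 3351.25897/0.063 = 53194.58688
P_0 = D_1/(1+r)^1 + D_2/(1+r)^2 + D_3/(1+r)^3 + TV/(1+r)^3
    = 2240.36298 + 2323.71586 + 2410.16990 + 39748.67506 = 46722.92380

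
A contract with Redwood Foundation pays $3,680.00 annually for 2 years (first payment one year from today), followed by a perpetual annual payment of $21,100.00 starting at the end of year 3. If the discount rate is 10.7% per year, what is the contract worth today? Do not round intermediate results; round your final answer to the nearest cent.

PV of 2-year annuity: $3,680.00 × [1 − (1+0.107)^−2] / 0.107 = 6327.28086
Perpetuity value at year 2: $21,100.00 / 0.107 = 197196.26168
PV of perpetuity: 197196.26168 / (1+0.107)^2 = 160917.55894
Total PV = 6327.28086 + 160917.55894 = 167244.83980

$167244.84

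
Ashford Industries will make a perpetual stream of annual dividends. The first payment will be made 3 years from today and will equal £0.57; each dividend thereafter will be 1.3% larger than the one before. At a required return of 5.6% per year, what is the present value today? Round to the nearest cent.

Value at end of year 2: C₁ / (r − g) = £0.57 / (0.056 − 0.013) = £13.2558
Discount to today: PV = £13.2558 / (1 + 0.056)^2 = £13.2558 / 1.115136 = £11.89

£11.89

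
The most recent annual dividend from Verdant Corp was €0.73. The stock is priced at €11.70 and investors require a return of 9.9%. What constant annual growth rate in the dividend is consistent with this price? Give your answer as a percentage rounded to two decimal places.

P = D₀(1+g)/(r−g) ⇒ P(r−g) = D₀(1+g) ⇒ g(P+D₀) = P·r − D₀
g = (P·r − D₀)/(P + D₀) = (€11.70×0.099 − €0.73) / (€11.70 + €0.73) = 0.034457

3.45%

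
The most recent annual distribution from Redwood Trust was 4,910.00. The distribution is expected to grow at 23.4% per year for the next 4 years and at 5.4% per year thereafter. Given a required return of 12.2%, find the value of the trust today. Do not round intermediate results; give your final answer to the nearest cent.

136408.53

D_1 = 6058.94000
D_2 = 7476.73196
D_3 = 9226.28724
D_4 = 11385.23845
Terminal value at year 4: TV = D_4×(1+g_2)/(r−g_2) = 12000.04133/0.068 = 176471.19601
P_0 = D_1/(1+r)^1 + D_2/(1+r)^2 + D_3/(1+r)^3 + D_4/(1+r)^4 + TV/(1+r)^4
    = 5400.12478 + 5939.17467 + 6532.03346 + 7184.07245 + 111353.12292 = 136408.52826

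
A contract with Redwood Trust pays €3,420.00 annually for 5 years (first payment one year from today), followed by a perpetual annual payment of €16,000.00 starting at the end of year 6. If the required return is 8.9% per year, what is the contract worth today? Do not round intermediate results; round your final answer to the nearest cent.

PV of 5-year annuity: €3,420.00 × [1 − (1+0.089)^−5] / 0.089 = 13337.19511
Perpetuity value at year 5: €16,000.00 / 0.089 = 179775.28090
PV of perpetuity: 179775.28090 / (1+0.089)^5 = 117379.04648
Total PV = 13337.19511 + 117379.04648 = 130716.24159

€130716.24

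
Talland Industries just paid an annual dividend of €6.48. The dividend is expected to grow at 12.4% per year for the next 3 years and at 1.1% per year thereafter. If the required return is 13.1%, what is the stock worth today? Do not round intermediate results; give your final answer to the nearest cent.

D_1 = 7.28352
D_2 = 8.18668
D_3 = 9.20182
Terminal value at year 3: TV = D_3×(1+g_2)/(r−g_2) = 9.30304/0.12 = 77.52537
P_0 = D_1/(1+r)^1 + D_2/(1+r)^2 + D_3/(1+r)^3 + TV/(1+r)^3
    = 6.43989 + 6.40004 + 6.36042 + 53.58658 = 72.78693

€72.79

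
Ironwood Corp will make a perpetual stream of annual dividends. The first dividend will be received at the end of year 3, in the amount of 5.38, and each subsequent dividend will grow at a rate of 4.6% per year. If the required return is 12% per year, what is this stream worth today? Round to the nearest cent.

57.96

Value at end of year 2: C₁ / (r − g) = 5.38 / (0.12 − 0.046) = 72.7027
Discount to today: PV = 72.7027 / (1 + 0.12)^2 = 72.7027 / 1.254400 = 57.96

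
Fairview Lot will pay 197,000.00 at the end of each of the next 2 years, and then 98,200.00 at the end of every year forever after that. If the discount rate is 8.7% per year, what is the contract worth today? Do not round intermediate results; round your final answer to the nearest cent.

1303245.63

PV of 2-year annuity: 197,000.00 × [1 − (1+0.087)^−2] / 0.087 = 347960.21223
Perpetuity value at year 2: 98,200.00 / 0.087 = 1128735.63218
PV of perpetuity: 1128735.63218 / (1+0.087)^2 = 955285.41472
Total PV = 347960.21223 + 955285.41472 = 1303245.62695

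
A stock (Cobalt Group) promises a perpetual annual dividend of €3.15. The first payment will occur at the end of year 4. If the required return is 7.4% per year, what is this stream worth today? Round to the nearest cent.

Value at end of year 3: C / r = €3.15 / 0.074 = €42.5676
Discount to today: PV = €42.5676 / (1 + 0.074)^3 = €42.5676 / 1.238833 = €34.36

€34.36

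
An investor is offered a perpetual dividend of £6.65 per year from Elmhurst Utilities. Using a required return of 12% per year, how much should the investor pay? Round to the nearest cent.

£55.42

Level perpetuity: PV = C / r = £6.65 / 0.12 = £55.42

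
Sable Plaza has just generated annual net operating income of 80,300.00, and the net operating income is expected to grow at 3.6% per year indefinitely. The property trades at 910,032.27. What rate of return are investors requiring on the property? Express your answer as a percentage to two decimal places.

D₁ = 80,300.00 × 1.036 = 83,190.8000
P = D₁/(r − g) ⇒ r = D₁/P + g = 83,190.8000/910,032.27 + 0.036 = 0.091415 + 0.036 = 0.127415

12.74%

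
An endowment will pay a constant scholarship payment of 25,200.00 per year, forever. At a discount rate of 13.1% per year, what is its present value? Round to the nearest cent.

Level perpetuity: PV = C / r = 25,200.00 / 0.131 = 192,366.41

192366.41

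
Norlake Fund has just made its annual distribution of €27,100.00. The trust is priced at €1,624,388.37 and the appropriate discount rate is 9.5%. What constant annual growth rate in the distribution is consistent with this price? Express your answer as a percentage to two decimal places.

7.70%

P = D₀(1+g)/(r−g) ⇒ P(r−g) = D₀(1+g) ⇒ g(P+D₀) = P·r − D₀
g = (P·r − D₀)/(P + D₀) = (€1,624,388.37×0.095 − €27,100.00) / (€1,624,388.37 + €27,100.00) = 0.077032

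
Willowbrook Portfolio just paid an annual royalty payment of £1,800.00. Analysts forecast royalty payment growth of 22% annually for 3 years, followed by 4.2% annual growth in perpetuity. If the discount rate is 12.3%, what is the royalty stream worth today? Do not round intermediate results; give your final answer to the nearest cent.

D_1 = 2196.00000
D_2 = 2679.12000
D_3 = 3268.52640
Terminal value at year 3: TV = D_3×(1+g_2)/(r−g_2) = 3405.80451/0.081 = 42046.96924
P_0 = D_1/(1+r)^1 + D_2/(1+r)^2 + D_3/(1+r)^3 + TV/(1+r)^3
    = 1955.47640 + 2124.38220 + 2307.87737 + 29688.99034 = 36076.72631

£36076.73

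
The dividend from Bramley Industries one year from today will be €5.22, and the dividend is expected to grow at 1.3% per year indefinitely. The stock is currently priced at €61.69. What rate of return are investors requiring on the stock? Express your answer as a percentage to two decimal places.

P = D₁/(r − g) ⇒ r = D₁/P + g = €5.2200/€61.69 + 0.013 = 0.084617 + 0.013 = 0.097617

9.76%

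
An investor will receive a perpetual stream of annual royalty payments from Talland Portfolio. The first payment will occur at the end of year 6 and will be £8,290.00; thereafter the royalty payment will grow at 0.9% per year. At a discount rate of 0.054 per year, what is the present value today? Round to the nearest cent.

£141624.69

Value at end of year 5: C₁ / (r − g) = £8,290.00 / (0.054 − 0.009) = £184,222.2222
Discount to today: PV = £184,222.2222 / (1 + 0.054)^5 = £184,222.2222 / 1.300778 = £141,624.69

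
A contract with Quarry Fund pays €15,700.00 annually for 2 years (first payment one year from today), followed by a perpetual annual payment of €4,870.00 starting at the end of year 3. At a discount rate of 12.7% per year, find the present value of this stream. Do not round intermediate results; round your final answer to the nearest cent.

€56482.73

PV of 2-year annuity: €15,700.00 × [1 − (1+0.127)^−2] / 0.127 = 26291.73887
Perpetuity value at year 2: €4,870.00 / 0.127 = 38346.45669
PV of perpetuity: 38346.45669 / (1+0.127)^2 = 30190.99374
Total PV = 26291.73887 + 30190.99374 = 56482.73261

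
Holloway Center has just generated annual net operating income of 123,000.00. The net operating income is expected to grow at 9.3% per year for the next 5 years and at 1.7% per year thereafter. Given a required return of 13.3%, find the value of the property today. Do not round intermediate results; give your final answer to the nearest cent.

1453837.99

D_1 = 134439.00000
D_2 = 146941.82700
D_3 = 160607.41691
D_4 = 175543.90668
D_5 = 191869.49001
Terminal value at year 5: TV = D_5×(1+g_2)/(r−g_2) = 195131.27134/0.116 = 1682166.13220
P_0 = D_1/(1+r)^1 + D_2/(1+r)^2 + D_3/(1+r)^3 + D_4/(1+r)^4 + D_5/(1+r)^5 + TV/(1+r)^5
    = 118657.54634 + 114468.40084 + 110427.15103 + 106528.57553 + 102767.63729 + 900988.68211 = 1453837.99313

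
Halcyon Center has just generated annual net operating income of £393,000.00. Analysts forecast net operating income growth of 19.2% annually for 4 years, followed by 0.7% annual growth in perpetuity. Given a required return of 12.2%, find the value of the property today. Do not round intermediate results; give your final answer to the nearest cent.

£6216838.26

D_1 = 468456.00000
D_2 = 558399.55200
D_3 = 665612.26598
D_4 = 793409.82105
Terminal value at year 4: TV = D_4×(1+g_2)/(r−g_2) = 798963.68980/0.115 = 6947510.34609
P_0 = D_1/(1+r)^1 + D_2/(1+r)^2 + D_3/(1+r)^3 + D_4/(1+r)^4 + TV/(1+r)^4
    = 417518.71658 + 443567.12136 + 471240.64943 + 500640.68994 + 4383871.08497 = 6216838.26227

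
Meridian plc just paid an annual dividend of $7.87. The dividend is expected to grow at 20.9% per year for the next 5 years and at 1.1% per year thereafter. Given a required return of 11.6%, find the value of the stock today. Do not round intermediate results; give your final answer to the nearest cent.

D_1 = 9.51483
D_2 = 11.50343
D_3 = 13.90765
D_4 = 16.81434
D_5 = 20.32854
Terminal value at year 5: TV = D_5×(1+g_2)/(r−g_2) = 20.55216/0.105 = 195.73482
P_0 = D_1/(1+r)^1 + D_2/(1+r)^2 + D_3/(1+r)^3 + D_4/(1+r)^4 + D_5/(1+r)^5 + TV/(1+r)^5
    = 8.52583 + 9.23632 + 10.00601 + 10.83985 + 11.74317 + 113.06993 = 163.42111

$163.42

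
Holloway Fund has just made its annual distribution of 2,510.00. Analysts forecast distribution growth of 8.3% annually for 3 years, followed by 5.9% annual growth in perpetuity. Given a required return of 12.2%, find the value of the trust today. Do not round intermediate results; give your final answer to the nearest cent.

44961.92

D_1 = 2718.33000
D_2 = 2943.95139
D_3 = 3188.29936
Terminal value at year 3: TV = D_3×(1+g_2)/(r−g_2) = 3376.40902/0.063 = 53593.79393
P_0 = D_1/(1+r)^1 + D_2/(1+r)^2 + D_3/(1+r)^3 + TV/(1+r)^3
    = 2422.75401 + 2338.54064 + 2257.25446 + 37943.37266 = 44961.92177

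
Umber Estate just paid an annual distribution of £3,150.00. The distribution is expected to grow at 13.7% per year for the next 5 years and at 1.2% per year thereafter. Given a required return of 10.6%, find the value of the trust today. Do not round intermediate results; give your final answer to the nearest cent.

D_1 = 3581.55000
D_2 = 4072.22235
D_3 = 4630.11681
D_4 = 5264.44282
D_5 = 5985.67148
Terminal value at year 5: TV = D_5×(1+g_2)/(r−g_2) = 6057.49954/0.094 = 64441.48445
P_0 = D_1/(1+r)^1 + D_2/(1+r)^2 + D_3/(1+r)^3 + D_4/(1+r)^4 + D_5/(1+r)^5 + TV/(1+r)^5
    = 3238.29114 + 3329.05698 + 3422.36690 + 3518.29219 + 3616.90617 + 38939.45791 = 56064.37130

£56064.37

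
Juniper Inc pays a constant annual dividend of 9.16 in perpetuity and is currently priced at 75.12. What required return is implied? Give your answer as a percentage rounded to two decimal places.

12.19%

P = C/r ⇒ r = C/P = 9.16/75.12 = 0.121938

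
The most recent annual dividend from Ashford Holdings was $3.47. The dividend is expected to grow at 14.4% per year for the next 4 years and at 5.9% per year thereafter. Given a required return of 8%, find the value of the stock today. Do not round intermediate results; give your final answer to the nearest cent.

$236.36

D_1 = 3.96968
D_2 = 4.54131
D_3 = 5.19526
D_4 = 5.94338
Terminal value at year 4: TV = D_4×(1+g_2)/(r−g_2) = 6.29404/0.021 = 299.71621
P_0 = D_1/(1+r)^1 + D_2/(1+r)^2 + D_3/(1+r)^3 + D_4/(1+r)^4 + TV/(1+r)^4
    = 3.67563 + 3.89344 + 4.12417 + 4.36856 + 220.30036 = 236.36217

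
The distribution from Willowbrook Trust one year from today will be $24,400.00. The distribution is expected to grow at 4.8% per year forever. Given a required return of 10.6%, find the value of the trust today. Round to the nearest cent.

Growing perpetuity: P = D₁ / (r − g) = $24,400.0000 / (0.106 − 0.048) = $420,689.66

$420689.66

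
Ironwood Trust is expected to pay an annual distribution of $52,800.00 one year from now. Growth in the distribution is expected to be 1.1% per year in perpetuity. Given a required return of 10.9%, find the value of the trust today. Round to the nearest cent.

$538775.51

Growing perpetuity: P = D₁ / (r − g) = $52,800.0000 / (0.109 − 0.011) = $538,775.51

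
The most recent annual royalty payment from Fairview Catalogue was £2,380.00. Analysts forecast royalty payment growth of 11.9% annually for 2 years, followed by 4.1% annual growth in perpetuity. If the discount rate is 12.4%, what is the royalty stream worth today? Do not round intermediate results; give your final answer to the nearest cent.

£34313.67

D_1 = 2663.22000
D_2 = 2980.14318
Terminal value at year 2: TV = D_2×(1+g_2)/(r−g_2) = 3102.32905/0.083 = 37377.45844
P_0 = D_1/(1+r)^1 + D_2/(1+r)^2 + TV/(1+r)^2
    = 2369.41281 + 2358.87272 + 29585.37952 = 34313.66505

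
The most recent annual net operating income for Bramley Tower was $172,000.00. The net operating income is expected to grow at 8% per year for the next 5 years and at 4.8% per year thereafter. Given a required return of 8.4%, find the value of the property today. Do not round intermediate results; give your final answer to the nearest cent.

$5765934.68

D_1 = 185760.00000
D_2 = 200620.80000
D_3 = 216670.46400
D_4 = 234004.10112
D_5 = 252724.42921
Terminal value at year 5: TV = D_5×(1+g_2)/(r−g_2) = 264855.20181/0.036 = 7357088.93921
P_0 = D_1/(1+r)^1 + D_2/(1+r)^2 + D_3/(1+r)^3 + D_4/(1+r)^4 + D_5/(1+r)^5 + TV/(1+r)^5
    = 171365.31365 + 170732.96932 + 170102.95837 + 169475.27217 + 168849.90216 + 4915408.26300 = 5765934.67868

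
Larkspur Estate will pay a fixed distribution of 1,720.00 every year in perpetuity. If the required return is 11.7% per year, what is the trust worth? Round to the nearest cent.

14700.85

Level perpetuity: PV = C / r = 1,720.00 / 0.117 = 14,700.85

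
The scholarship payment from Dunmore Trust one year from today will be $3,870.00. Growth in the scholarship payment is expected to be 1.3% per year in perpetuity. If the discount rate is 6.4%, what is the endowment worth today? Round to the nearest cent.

Growing perpetuity: P = D₁ / (r − g) = $3,870.0000 / (0.064 − 0.013) = $75,882.35

$75882.35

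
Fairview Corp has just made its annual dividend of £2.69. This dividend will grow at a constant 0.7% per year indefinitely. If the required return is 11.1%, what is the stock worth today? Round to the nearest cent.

D₁ = D₀ × (1 + g) = £2.69 × 1.007 = £2.7088
Growing perpetuity: P = D₁ / (r − g) = £2.7088 / (0.111 − 0.007) = £26.05

£26.05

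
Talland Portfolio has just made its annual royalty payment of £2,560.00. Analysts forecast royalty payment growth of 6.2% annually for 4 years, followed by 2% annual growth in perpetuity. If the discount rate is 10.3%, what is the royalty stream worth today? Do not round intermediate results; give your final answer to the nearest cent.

£36360.11

D_1 = 2718.72000
D_2 = 2887.28064
D_3 = 3066.29204
D_4 = 3256.40215
Terminal value at year 4: TV = D_4×(1+g_2)/(r−g_2) = 3321.53019/0.083 = 40018.43601
P_0 = D_1/(1+r)^1 + D_2/(1+r)^2 + D_3/(1+r)^3 + D_4/(1+r)^4 + TV/(1+r)^4
    = 2464.84134 + 2373.21986 + 2285.00407 + 2200.06738 + 27036.97266 = 36360.10532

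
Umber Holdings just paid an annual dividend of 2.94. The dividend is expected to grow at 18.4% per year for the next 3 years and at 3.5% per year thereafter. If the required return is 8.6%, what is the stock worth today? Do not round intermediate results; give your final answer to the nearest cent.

87.83

D_1 = 3.48096
D_2 = 4.12146
D_3 = 4.87980
Terminal value at year 3: TV = D_3×(1+g_2)/(r−g_2) = 5.05060/0.051 = 99.03133
P_0 = D_1/(1+r)^1 + D_2/(1+r)^2 + D_3/(1+r)^3 + TV/(1+r)^3
    = 3.20530 + 3.49455 + 3.80989 + 77.31845 = 87.82820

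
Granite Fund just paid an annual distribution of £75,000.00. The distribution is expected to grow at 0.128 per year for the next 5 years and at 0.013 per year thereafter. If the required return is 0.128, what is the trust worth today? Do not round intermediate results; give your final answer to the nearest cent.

£1035652.17

D_1 = 84600.00000
D_2 = 95428.80000
D_3 = 107643.68640
D_4 = 121422.07826
D_5 = 136964.10428
Terminal value at year 5: TV = D_5×(1+g_2)/(r−g_2) = 138744.63763/0.115 = 1206475.10984
P_0 = D_1/(1+r)^1 + D_2/(1+r)^2 + D_3/(1+r)^3 + D_4/(1+r)^4 + D_5/(1+r)^5 + TV/(1+r)^5
    = 75000.00000 + 75000.00000 + 75000.00000 + 75000.00000 + 75000.00000 + 660652.17391 = 1035652.17391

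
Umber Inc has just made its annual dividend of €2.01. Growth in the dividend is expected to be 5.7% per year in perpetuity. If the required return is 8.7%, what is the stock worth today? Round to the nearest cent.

€70.82

D₁ = D₀ × (1 + g) = €2.01 × 1.057 = €2.1246
Growing perpetuity: P = D₁ / (r − g) = €2.1246 / (0.087 − 0.057) = €70.82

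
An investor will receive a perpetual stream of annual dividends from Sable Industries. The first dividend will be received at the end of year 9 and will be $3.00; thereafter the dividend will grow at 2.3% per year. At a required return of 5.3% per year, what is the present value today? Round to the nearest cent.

$66.16

Value at end of year 8: C₁ / (r − g) = $3.00 / (0.053 − 0.023) = $100.0000
Discount to today: PV = $100.0000 / (1 + 0.053)^8 = $100.0000 / 1.511565 = $66.16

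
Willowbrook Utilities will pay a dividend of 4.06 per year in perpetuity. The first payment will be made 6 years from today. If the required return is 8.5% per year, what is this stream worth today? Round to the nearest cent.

Value at end of year 5: C / r = 4.06 / 0.085 = 47.7647
Discount to today: PV = 47.7647 / (1 + 0.085)^5 = 47.7647 / 1.503657 = 31.77

31.77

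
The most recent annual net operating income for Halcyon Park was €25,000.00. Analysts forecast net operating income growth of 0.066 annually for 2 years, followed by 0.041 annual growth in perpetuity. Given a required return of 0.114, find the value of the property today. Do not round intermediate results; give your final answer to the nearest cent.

€373261.23

D_1 = 26650.00000
D_2 = 28408.90000
Terminal value at year 2: TV = D_2×(1+g_2)/(r−g_2) = 29573.66490/0.073 = 405118.69726
P_0 = D_1/(1+r)^1 + D_2/(1+r)^2 + TV/(1+r)^2
    = 23922.80072 + 22892.01577 + 326446.41664 = 373261.23312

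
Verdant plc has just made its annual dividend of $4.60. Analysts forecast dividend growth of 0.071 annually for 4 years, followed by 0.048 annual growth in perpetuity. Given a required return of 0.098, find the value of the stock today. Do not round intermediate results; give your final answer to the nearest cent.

D_1 = 4.92660
D_2 = 5.27639
D_3 = 5.65101
D_4 = 6.05223
Terminal value at year 4: TV = D_4×(1+g_2)/(r−g_2) = 6.34274/0.05 = 126.85483
P_0 = D_1/(1+r)^1 + D_2/(1+r)^2 + D_3/(1+r)^3 + D_4/(1+r)^4 + TV/(1+r)^4
    = 4.48689 + 4.37655 + 4.26893 + 4.16396 + 87.27656 = 104.57289

$104.57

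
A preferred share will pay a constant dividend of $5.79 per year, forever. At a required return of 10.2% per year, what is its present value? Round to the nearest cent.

$56.76

Level perpetuity: PV = C / r = $5.79 / 0.102 = $56.76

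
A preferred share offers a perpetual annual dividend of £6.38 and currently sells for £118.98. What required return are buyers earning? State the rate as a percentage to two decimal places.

5.36%

P = C/r ⇒ r = C/P = £6.38/£118.98 = 0.053622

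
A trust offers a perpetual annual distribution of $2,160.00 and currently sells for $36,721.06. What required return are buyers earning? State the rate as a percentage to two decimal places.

P = C/r ⇒ r = C/P = $2,160.00/$36,721.06 = 0.058822

5.88%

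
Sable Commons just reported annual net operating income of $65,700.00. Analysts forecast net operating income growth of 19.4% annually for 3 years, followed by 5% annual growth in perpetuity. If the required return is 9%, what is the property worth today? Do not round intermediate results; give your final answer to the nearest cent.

D_1 = 78445.80000
D_2 = 93664.28520
D_3 = 111835.15653
Terminal value at year 3: TV = D_3×(1+g_2)/(r−g_2) = 117426.91436/0.04 = 2935672.85888
P_0 = D_1/(1+r)^1 + D_2/(1+r)^2 + D_3/(1+r)^3 + TV/(1+r)^3
    = 71968.62385 + 78835.35494 + 86357.26036 + 2266878.08449 = 2504039.32364

$2504039.32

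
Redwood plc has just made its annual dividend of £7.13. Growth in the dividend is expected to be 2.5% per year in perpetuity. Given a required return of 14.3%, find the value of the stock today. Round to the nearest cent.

D₁ = D₀ × (1 + g) = £7.13 × 1.025 = £7.3083
Growing perpetuity: P = D₁ / (r − g) = £7.3083 / (0.143 − 0.025) = £61.93

£61.93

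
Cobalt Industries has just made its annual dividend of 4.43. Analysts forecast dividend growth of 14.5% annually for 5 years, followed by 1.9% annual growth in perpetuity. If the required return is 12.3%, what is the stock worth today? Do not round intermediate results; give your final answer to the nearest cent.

D_1 = 5.07235
D_2 = 5.80784
D_3 = 6.64998
D_4 = 7.61422
D_5 = 8.71829
Terminal value at year 5: TV = D_5×(1+g_2)/(r−g_2) = 8.88393/0.104 = 85.42245
P_0 = D_1/(1+r)^1 + D_2/(1+r)^2 + D_3/(1+r)^3 + D_4/(1+r)^4 + D_5/(1+r)^5 + TV/(1+r)^5
    = 4.51679 + 4.60527 + 4.69549 + 4.78748 + 4.88126 + 47.82701 = 71.31330

71.31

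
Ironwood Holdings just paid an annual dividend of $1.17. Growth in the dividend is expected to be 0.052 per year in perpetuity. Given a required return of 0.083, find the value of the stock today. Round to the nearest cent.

$39.70

D₁ = D₀ × (1 + g) = $1.17 × 1.052 = $1.2308
Growing perpetuity: P = D₁ / (r − g) = $1.2308 / (0.083 − 0.052) = $39.70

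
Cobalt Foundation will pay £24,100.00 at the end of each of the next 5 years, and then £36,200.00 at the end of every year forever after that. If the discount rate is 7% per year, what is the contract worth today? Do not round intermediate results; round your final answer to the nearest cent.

PV of 5-year annuity: £24,100.00 × [1 − (1+0.07)^−5] / 0.07 = 98814.75821
Perpetuity value at year 5: £36,200.00 / 0.07 = 517142.85714
PV of perpetuity: 517142.85714 / (1+0.07)^5 = 368715.70996
Total PV = 98814.75821 + 368715.70996 = 467530.46817

£467530.47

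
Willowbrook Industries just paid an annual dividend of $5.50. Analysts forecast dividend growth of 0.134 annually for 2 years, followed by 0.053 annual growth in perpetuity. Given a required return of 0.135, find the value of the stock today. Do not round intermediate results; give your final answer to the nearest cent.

$81.49

D_1 = 6.23700
D_2 = 7.07276
Terminal value at year 2: TV = D_2×(1+g_2)/(r−g_2) = 7.44761/0.082 = 90.82456
P_0 = D_1/(1+r)^1 + D_2/(1+r)^2 + TV/(1+r)^2
    = 5.49515 + 5.49031 + 70.50365 = 81.48912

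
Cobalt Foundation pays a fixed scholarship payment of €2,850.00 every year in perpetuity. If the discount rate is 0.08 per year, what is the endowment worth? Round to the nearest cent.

€35625.00

Level perpetuity: PV = C / r = €2,850.00 / 0.08 = €35,625.00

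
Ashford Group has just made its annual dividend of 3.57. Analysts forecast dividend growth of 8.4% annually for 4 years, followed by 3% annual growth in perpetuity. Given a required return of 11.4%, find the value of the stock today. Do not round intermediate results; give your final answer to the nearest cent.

D_1 = 3.86988
D_2 = 4.19495
D_3 = 4.54733
D_4 = 4.92930
Terminal value at year 4: TV = D_4×(1+g_2)/(r−g_2) = 5.07718/0.084 = 60.44262
P_0 = D_1/(1+r)^1 + D_2/(1+r)^2 + D_3/(1+r)^3 + D_4/(1+r)^4 + TV/(1+r)^4
    = 3.47386 + 3.38031 + 3.28928 + 3.20070 + 39.24664 = 52.59079

52.59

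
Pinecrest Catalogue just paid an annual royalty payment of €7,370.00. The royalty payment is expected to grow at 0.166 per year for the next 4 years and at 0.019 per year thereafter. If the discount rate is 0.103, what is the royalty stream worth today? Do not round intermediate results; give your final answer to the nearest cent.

D_1 = 8593.42000
D_2 = 10019.92772
D_3 = 11683.23572
D_4 = 13622.65285
Terminal value at year 4: TV = D_4×(1+g_2)/(r−g_2) = 13881.48326/0.084 = 165255.75304
P_0 = D_1/(1+r)^1 + D_2/(1+r)^2 + D_3/(1+r)^3 + D_4/(1+r)^4 + TV/(1+r)^4
    = 7790.95195 + 8235.94739 + 8706.35962 + 9203.64036 + 111648.92291 = 145585.82223

€145585.82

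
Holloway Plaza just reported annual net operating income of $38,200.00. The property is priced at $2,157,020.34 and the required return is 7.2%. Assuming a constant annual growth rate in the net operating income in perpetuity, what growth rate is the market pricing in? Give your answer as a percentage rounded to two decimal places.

P = D₀(1+g)/(r−g) ⇒ P(r−g) = D₀(1+g) ⇒ g(P+D₀) = P·r − D₀
g = (P·r − D₀)/(P + D₀) = ($2,157,020.34×0.072 − $38,200.00) / ($2,157,020.34 + $38,200.00) = 0.053346

5.33%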